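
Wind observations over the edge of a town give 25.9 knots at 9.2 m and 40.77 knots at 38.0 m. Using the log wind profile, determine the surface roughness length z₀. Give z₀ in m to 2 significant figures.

z₀ ≈ 0.78 m

Log law: V(z) ∝ ln(z/z₀). With r = V₁/V₂ = 25.9/40.77 = 0.63527,
r · ln(z₂/z₀) = ln(z₁/z₀) ⇒ ln z₀ = (ln z₁ − r·ln z₂)/(1 − r)
ln z₀ = (2.21920 − 0.63527×3.63759) / 0.36473 = -0.2513
z₀ = exp(-0.2513) = 0.7778 m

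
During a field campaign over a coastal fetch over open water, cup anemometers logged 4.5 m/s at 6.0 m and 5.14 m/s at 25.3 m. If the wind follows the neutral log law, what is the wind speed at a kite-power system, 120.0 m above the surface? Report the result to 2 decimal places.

5.83 m/s

Log law: V ∝ ln(z/z₀). From the pair, with r = V₁/V₂ = 0.87549,
ln z₀ = (ln z₁ − r·ln z₂)/(1 − r) = (1.7918 − 0.87549×3.2308)/0.12451 = -8.3265 → z₀ = 0.0002420 m
V₃ = V₁ · ln(z₃/z₀)/ln(z₁/z₀) = 4.5 × 13.1140/10.1183 = 5.8323 m/s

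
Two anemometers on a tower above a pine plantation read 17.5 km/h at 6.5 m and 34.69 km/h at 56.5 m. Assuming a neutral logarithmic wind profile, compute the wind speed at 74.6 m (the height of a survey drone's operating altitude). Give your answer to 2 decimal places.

36.90 km/h

Log law: V ∝ ln(z/z₀). From the pair, with r = V₁/V₂ = 0.50447,
ln z₀ = (ln z₁ − r·ln z₂)/(1 − r) = (1.8718 − 0.50447×4.0342)/0.49553 = -0.3296 → z₀ = 0.7192 m
V₃ = V₁ · ln(z₃/z₀)/ln(z₁/z₀) = 17.5 × 4.6418/2.2014 = 36.8991 km/h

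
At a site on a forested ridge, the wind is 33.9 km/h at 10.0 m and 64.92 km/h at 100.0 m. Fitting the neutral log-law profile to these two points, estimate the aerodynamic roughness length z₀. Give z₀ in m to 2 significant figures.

Log law: V(z) ∝ ln(z/z₀). With r = V₁/V₂ = 33.9/64.92 = 0.52218,
r · ln(z₂/z₀) = ln(z₁/z₀) ⇒ ln z₀ = (ln z₁ − r·ln z₂)/(1 − r)
ln z₀ = (2.30259 − 0.52218×4.60517) / 0.47782 = -0.2138
z₀ = exp(-0.2138) = 0.8075 m

z₀ ≈ 0.81 m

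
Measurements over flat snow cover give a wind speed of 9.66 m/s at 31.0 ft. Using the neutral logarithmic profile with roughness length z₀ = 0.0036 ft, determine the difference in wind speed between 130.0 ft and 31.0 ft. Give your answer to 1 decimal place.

1.5 m/s

Log law: V₂ = V₁ · ln(z₂/z₀)/ln(z₁/z₀) = 9.66 × 10.4944/9.0608 = 11.1883 m/s
ΔV = 11.1883 − 9.66 = 1.5283 m/s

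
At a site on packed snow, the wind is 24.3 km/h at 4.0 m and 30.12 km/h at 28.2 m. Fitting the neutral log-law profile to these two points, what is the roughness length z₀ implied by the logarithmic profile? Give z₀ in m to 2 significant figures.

Log law: V(z) ∝ ln(z/z₀). With r = V₁/V₂ = 24.3/30.12 = 0.80677,
r · ln(z₂/z₀) = ln(z₁/z₀) ⇒ ln z₀ = (ln z₁ − r·ln z₂)/(1 − r)
ln z₀ = (1.38629 − 0.80677×3.33932) / 0.19323 = -6.7681
z₀ = exp(-6.7681) = 0.001150 m

z₀ ≈ 0.0011 m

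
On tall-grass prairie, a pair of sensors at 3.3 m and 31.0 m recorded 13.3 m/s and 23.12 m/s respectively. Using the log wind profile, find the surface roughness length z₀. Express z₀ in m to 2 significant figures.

z₀ ≈ 0.16 m

Log law: V(z) ∝ ln(z/z₀). With r = V₁/V₂ = 13.3/23.12 = 0.57526,
r · ln(z₂/z₀) = ln(z₁/z₀) ⇒ ln z₀ = (ln z₁ − r·ln z₂)/(1 − r)
ln z₀ = (1.19392 − 0.57526×3.43399) / 0.42474 = -1.8400
z₀ = exp(-1.8400) = 0.1588 m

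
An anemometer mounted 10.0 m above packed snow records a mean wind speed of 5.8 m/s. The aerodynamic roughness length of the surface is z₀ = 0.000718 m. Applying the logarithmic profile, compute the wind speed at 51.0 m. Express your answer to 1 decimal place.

Log law: V(z) ∝ ln(z/z₀), so V₂/V₁ = ln(z₂/z₀) / ln(z₁/z₀).
ln(51.0/0.000718) = 11.1709, ln(10.0/0.000718) = 9.5416
V₂ = 5.8 × 11.1709/9.5416 = 5.8 × 1.1708 = 6.7904 m/s

6.8 m/s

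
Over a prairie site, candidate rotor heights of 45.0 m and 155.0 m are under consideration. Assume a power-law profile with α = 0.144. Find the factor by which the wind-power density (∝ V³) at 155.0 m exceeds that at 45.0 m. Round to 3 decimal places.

1.706

Speed ratio: V_B/V_A = (z_B/z_A)^α = (155.0/45.0)^0.144 = (3.4444)^0.144 = 1.19494
Power-density ratio: P_B/P_A = (V_B/V_A)³ = (1.19494)³ = 1.70622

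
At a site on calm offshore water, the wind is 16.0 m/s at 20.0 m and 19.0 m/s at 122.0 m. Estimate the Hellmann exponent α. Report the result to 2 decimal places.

Power law: V₂/V₁ = (z₂/z₁)^α ⇒ α = ln(V₂/V₁) / ln(z₂/z₁)
α = ln(19.0/16.0) / ln(122.0/20.0) = ln(1.1875) / ln(6.1000)
  = 0.17185 / 1.80829 = 0.09503

α ≈ 0.10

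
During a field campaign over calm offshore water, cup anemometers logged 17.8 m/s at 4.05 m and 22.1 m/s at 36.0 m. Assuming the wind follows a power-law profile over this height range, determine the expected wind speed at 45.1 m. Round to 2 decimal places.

First find α: α = ln(V₂/V₁)/ln(z₂/z₁) = ln(22.1/17.8)/ln(36.0/4.05) = 0.21638/2.18480 = 0.0990
Extrapolate from 36.0 m to 45.1 m: V₃ = 22.1 × (45.1/36.0)^0.0990 = 22.1 × 1.0226 = 22.5988 m/s

22.60 m/s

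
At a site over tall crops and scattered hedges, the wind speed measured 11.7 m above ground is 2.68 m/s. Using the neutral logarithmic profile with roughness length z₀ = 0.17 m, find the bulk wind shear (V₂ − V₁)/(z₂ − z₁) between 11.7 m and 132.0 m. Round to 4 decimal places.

0.0128 m/s/m

Log law: V₂ = V₁ · ln(z₂/z₀)/ln(z₁/z₀) = 2.68 × 6.6548/4.2315 = 4.2147 m/s
ΔV/Δz = (4.2147 − 2.68)/(132.0 − 11.7) = 1.5347/120.3000 = 0.01276 m/s/m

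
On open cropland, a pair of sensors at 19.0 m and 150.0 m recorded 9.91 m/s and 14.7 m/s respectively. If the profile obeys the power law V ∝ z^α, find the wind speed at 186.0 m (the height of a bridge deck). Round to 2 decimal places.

First find α: α = ln(V₂/V₁)/ln(z₂/z₁) = ln(14.7/9.91)/ln(150.0/19.0) = 0.39430/2.06620 = 0.1908
Extrapolate from 150.0 m to 186.0 m: V₃ = 14.7 × (186.0/150.0)^0.1908 = 14.7 × 1.0419 = 15.3160 m/s

15.32 m/s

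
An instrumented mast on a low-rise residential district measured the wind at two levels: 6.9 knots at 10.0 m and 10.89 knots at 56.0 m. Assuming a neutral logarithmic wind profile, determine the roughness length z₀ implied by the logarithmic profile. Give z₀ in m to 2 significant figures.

z₀ ≈ 0.51 m

Log law: V(z) ∝ ln(z/z₀). With r = V₁/V₂ = 6.9/10.89 = 0.63361,
r · ln(z₂/z₀) = ln(z₁/z₀) ⇒ ln z₀ = (ln z₁ − r·ln z₂)/(1 − r)
ln z₀ = (2.30259 − 0.63361×4.02535) / 0.36639 = -0.6766
z₀ = exp(-0.6766) = 0.5083 m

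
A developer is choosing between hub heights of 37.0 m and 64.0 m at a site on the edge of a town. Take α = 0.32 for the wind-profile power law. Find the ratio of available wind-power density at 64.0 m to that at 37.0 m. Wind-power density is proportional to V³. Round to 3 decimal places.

Speed ratio: V_B/V_A = (z_B/z_A)^α = (64.0/37.0)^0.32 = (1.7297)^0.32 = 1.19166
Power-density ratio: P_B/P_A = (V_B/V_A)³ = (1.19166)³ = 1.69223

1.692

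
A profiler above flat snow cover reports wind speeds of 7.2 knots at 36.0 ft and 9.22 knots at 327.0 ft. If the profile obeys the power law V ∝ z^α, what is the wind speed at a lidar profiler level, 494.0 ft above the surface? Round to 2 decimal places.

First find α: α = ln(V₂/V₁)/ln(z₂/z₁) = ln(9.22/7.2)/ln(327.0/36.0) = 0.24729/2.20644 = 0.1121
Extrapolate from 327.0 ft to 494.0 ft: V₃ = 9.22 × (494.0/327.0)^0.1121 = 9.22 × 1.0473 = 9.6564 knots

9.66 knots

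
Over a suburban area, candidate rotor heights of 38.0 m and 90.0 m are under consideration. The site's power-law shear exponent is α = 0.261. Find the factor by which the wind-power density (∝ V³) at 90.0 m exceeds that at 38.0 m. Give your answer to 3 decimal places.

Speed ratio: V_B/V_A = (z_B/z_A)^α = (90.0/38.0)^0.261 = (2.3684)^0.261 = 1.25237
Power-density ratio: P_B/P_A = (V_B/V_A)³ = (1.25237)³ = 1.96427

1.964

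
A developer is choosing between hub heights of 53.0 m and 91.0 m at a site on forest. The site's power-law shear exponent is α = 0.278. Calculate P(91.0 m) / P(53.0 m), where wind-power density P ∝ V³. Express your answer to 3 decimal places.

Speed ratio: V_B/V_A = (z_B/z_A)^α = (91.0/53.0)^0.278 = (1.7170)^0.278 = 1.16216
Power-density ratio: P_B/P_A = (V_B/V_A)³ = (1.16216)³ = 1.56962

1.570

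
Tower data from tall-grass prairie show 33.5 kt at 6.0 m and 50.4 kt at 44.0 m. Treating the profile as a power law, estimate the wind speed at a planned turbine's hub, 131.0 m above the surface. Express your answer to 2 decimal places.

First find α: α = ln(V₂/V₁)/ln(z₂/z₁) = ln(50.4/33.5)/ln(44.0/6.0) = 0.40845/1.99243 = 0.2050
Extrapolate from 44.0 m to 131.0 m: V₃ = 50.4 × (131.0/44.0)^0.2050 = 50.4 × 1.2506 = 63.0322 kt

63.03 kt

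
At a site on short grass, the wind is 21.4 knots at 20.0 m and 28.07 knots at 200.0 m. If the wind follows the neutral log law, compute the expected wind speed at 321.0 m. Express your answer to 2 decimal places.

Log law: V ∝ ln(z/z₀). From the pair, with r = V₁/V₂ = 0.76238,
ln z₀ = (ln z₁ − r·ln z₂)/(1 − r) = (2.9957 − 0.76238×5.2983)/0.23762 = -4.3919 → z₀ = 0.01238 m
V₃ = V₁ · ln(z₃/z₀)/ln(z₁/z₀) = 21.4 × 10.1633/7.3876 = 29.4405 knots

29.44 knots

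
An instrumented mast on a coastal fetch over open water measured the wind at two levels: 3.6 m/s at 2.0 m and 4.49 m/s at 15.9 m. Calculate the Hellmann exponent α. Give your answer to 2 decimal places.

Power law: V₂/V₁ = (z₂/z₁)^α ⇒ α = ln(V₂/V₁) / ln(z₂/z₁)
α = ln(4.49/3.6) / ln(15.9/2.0) = ln(1.2472) / ln(7.9500)
  = 0.22092 / 2.07317 = 0.10656

α ≈ 0.11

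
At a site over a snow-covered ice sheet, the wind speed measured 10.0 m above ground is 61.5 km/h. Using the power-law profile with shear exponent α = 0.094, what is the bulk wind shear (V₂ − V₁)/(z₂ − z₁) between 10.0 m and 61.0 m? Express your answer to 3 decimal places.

0.223 km/h/m

Power law: V₂ = V₁ · (z₂/z₁)^α = 61.5 × (6.1000)^0.094 = 72.8947 km/h
ΔV/Δz = (72.8947 − 61.5)/(61.0 − 10.0) = 11.3947/51.0000 = 0.22343 km/h/m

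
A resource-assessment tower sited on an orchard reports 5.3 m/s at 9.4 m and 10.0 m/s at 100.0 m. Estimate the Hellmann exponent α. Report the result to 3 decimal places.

Power law: V₂/V₁ = (z₂/z₁)^α ⇒ α = ln(V₂/V₁) / ln(z₂/z₁)
α = ln(10.0/5.3) / ln(100.0/9.4) = ln(1.8868) / ln(10.6383)
  = 0.63488 / 2.36446 = 0.26851

α ≈ 0.269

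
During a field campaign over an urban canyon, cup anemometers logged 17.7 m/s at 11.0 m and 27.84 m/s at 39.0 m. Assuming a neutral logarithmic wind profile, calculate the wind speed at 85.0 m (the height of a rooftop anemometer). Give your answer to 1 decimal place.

Log law: V ∝ ln(z/z₀). From the pair, with r = V₁/V₂ = 0.63578,
ln z₀ = (ln z₁ − r·ln z₂)/(1 − r) = (2.3979 − 0.63578×3.6636)/0.36422 = 0.1886 → z₀ = 1.208 m
V₃ = V₁ · ln(z₃/z₀)/ln(z₁/z₀) = 17.7 × 4.2541/2.2093 = 34.0817 m/s

34.1 m/s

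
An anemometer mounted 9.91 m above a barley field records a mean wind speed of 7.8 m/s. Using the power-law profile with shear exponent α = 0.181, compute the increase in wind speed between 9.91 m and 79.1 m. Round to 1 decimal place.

3.6 m/s

Power law: V₂ = V₁ · (z₂/z₁)^α = 7.8 × (7.9818)^0.181 = 11.3599 m/s
ΔV = 11.3599 − 7.8 = 3.5599 m/s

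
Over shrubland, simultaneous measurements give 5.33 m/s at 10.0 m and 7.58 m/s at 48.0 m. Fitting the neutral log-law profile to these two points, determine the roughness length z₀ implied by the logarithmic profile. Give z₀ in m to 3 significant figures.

z₀ ≈ 0.243 m

Log law: V(z) ∝ ln(z/z₀). With r = V₁/V₂ = 5.33/7.58 = 0.70317,
r · ln(z₂/z₀) = ln(z₁/z₀) ⇒ ln z₀ = (ln z₁ − r·ln z₂)/(1 − r)
ln z₀ = (2.30259 − 0.70317×3.87120) / 0.29683 = -1.4133
z₀ = exp(-1.4133) = 0.2433 m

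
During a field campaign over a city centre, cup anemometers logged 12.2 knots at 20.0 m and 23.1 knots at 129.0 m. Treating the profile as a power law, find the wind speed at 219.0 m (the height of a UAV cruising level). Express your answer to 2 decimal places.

First find α: α = ln(V₂/V₁)/ln(z₂/z₁) = ln(23.1/12.2)/ln(129.0/20.0) = 0.63840/1.86408 = 0.3425
Extrapolate from 129.0 m to 219.0 m: V₃ = 23.1 × (219.0/129.0)^0.3425 = 23.1 × 1.1987 = 27.6905 knots

27.69 knots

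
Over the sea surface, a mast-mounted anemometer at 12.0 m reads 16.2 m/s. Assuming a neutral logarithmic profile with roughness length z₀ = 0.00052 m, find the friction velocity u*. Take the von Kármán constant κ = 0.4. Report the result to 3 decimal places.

u* ≈ 0.645 m/s

Log law: V(z) = (u*/κ) · ln(z/z₀) ⇒ u* = κ · V / ln(z/z₀)
u* = 0.4 × 16.2 / ln(12.0/0.00052) = 0.4 × 16.2 / 10.0466
   = 6.4800 / 10.0466 = 0.6450 m/s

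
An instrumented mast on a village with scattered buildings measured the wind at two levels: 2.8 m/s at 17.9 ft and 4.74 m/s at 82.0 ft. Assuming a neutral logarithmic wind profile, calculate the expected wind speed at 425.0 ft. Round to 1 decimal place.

6.8 m/s

Log law: V ∝ ln(z/z₀). From the pair, with r = V₁/V₂ = 0.59072,
ln z₀ = (ln z₁ − r·ln z₂)/(1 − r) = (2.8848 − 0.59072×4.4067)/0.40928 = 0.6882 → z₀ = 1.990 ft
V₃ = V₁ · ln(z₃/z₀)/ln(z₁/z₀) = 2.8 × 5.3639/2.1966 = 6.8374 m/s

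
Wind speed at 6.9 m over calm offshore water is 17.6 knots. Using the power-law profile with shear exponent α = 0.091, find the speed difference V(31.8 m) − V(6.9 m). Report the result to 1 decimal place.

2.6 knots

Power law: V₂ = V₁ · (z₂/z₁)^α = 17.6 × (4.6087)^0.091 = 20.2255 knots
ΔV = 20.2255 − 17.6 = 2.6255 knots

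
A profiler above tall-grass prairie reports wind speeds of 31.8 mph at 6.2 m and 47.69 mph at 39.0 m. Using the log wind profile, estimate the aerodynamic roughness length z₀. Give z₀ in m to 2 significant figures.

Log law: V(z) ∝ ln(z/z₀). With r = V₁/V₂ = 31.8/47.69 = 0.66681,
r · ln(z₂/z₀) = ln(z₁/z₀) ⇒ ln z₀ = (ln z₁ − r·ln z₂)/(1 − r)
ln z₀ = (1.82455 − 0.66681×3.66356) / 0.33319 = -1.8558
z₀ = exp(-1.8558) = 0.1563 m

z₀ ≈ 0.16 m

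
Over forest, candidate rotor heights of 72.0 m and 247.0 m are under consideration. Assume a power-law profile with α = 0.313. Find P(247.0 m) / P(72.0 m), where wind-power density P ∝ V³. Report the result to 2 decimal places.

3.18

Speed ratio: V_B/V_A = (z_B/z_A)^α = (247.0/72.0)^0.313 = (3.4306)^0.313 = 1.47085
Power-density ratio: P_B/P_A = (V_B/V_A)³ = (1.47085)³ = 3.18205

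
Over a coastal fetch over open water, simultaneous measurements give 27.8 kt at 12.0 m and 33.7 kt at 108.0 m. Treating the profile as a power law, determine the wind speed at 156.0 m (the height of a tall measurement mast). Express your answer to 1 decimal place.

First find α: α = ln(V₂/V₁)/ln(z₂/z₁) = ln(33.7/27.8)/ln(108.0/12.0) = 0.19246/2.19722 = 0.0876
Extrapolate from 108.0 m to 156.0 m: V₃ = 33.7 × (156.0/108.0)^0.0876 = 33.7 × 1.0327 = 34.8032 kt

34.8 kt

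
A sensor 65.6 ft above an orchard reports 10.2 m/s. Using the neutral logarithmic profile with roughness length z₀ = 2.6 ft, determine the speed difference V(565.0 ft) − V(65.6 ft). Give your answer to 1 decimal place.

6.8 m/s

Log law: V₂ = V₁ · ln(z₂/z₀)/ln(z₁/z₀) = 10.2 × 5.3813/3.2281 = 17.0038 m/s
ΔV = 17.0038 − 10.2 = 6.8038 m/s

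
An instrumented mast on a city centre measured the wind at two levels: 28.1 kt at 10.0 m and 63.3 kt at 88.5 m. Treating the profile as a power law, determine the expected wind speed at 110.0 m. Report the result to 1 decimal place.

First find α: α = ln(V₂/V₁)/ln(z₂/z₁) = ln(63.3/28.1)/ln(88.5/10.0) = 0.81212/2.18042 = 0.3725
Extrapolate from 88.5 m to 110.0 m: V₃ = 63.3 × (110.0/88.5)^0.3725 = 63.3 × 1.0844 = 68.6408 kt

68.6 kt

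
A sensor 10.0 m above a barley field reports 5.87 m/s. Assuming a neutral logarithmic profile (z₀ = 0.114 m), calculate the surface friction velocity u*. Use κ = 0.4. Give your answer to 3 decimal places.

Log law: V(z) = (u*/κ) · ln(z/z₀) ⇒ u* = κ · V / ln(z/z₀)
u* = 0.4 × 5.87 / ln(10.0/0.114) = 0.4 × 5.87 / 4.4741
   = 2.3480 / 4.4741 = 0.5248 m/s

u* ≈ 0.525 m/s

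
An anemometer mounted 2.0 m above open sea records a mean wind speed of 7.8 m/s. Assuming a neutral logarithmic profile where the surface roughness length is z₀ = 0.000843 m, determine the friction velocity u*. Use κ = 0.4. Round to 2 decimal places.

u* ≈ 0.40 m/s

Log law: V(z) = (u*/κ) · ln(z/z₀) ⇒ u* = κ · V / ln(z/z₀)
u* = 0.4 × 7.8 / ln(2.0/0.000843) = 0.4 × 7.8 / 7.7717
   = 3.1200 / 7.7717 = 0.4015 m/s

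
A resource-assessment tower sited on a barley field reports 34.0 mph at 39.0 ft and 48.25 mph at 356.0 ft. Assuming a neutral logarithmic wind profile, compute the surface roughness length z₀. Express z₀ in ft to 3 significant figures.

Log law: V(z) ∝ ln(z/z₀). With r = V₁/V₂ = 34.0/48.25 = 0.70466,
r · ln(z₂/z₀) = ln(z₁/z₀) ⇒ ln z₀ = (ln z₁ − r·ln z₂)/(1 − r)
ln z₀ = (3.66356 − 0.70466×5.87493) / 0.29534 = -1.6127
z₀ = exp(-1.6127) = 0.1994 ft

z₀ ≈ 0.199 ft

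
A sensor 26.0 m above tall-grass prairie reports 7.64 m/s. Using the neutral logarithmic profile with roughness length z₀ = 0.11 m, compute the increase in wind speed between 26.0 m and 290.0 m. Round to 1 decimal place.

Log law: V₂ = V₁ · ln(z₂/z₀)/ln(z₁/z₀) = 7.64 × 7.8772/5.4654 = 11.0114 m/s
ΔV = 11.0114 − 7.64 = 3.3714 m/s

3.4 m/s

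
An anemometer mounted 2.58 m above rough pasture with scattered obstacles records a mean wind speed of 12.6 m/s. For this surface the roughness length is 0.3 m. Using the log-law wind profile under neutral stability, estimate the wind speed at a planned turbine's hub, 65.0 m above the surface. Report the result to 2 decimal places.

Log law: V(z) ∝ ln(z/z₀), so V₂/V₁ = ln(z₂/z₀) / ln(z₁/z₀).
ln(65.0/0.3) = 5.3784, ln(2.58/0.3) = 2.1518
V₂ = 12.6 × 5.3784/2.1518 = 12.6 × 2.4995 = 31.4939 m/s

31.49 m/s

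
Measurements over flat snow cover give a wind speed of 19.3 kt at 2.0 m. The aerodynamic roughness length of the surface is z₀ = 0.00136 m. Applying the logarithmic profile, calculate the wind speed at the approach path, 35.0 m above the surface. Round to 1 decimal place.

26.9 kt

Log law: V(z) ∝ ln(z/z₀), so V₂/V₁ = ln(z₂/z₀) / ln(z₁/z₀).
ln(35.0/0.00136) = 10.1556, ln(2.0/0.00136) = 7.2934
V₂ = 19.3 × 10.1556/7.2934 = 19.3 × 1.3924 = 26.8740 kt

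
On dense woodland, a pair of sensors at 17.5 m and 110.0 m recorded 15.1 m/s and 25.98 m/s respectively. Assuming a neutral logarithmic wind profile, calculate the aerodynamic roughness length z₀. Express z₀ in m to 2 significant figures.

z₀ ≈ 1.4 m

Log law: V(z) ∝ ln(z/z₀). With r = V₁/V₂ = 15.1/25.98 = 0.58122,
r · ln(z₂/z₀) = ln(z₁/z₀) ⇒ ln z₀ = (ln z₁ − r·ln z₂)/(1 − r)
ln z₀ = (2.86220 − 0.58122×4.70048) / 0.41878 = 0.3109
z₀ = exp(0.3109) = 1.365 m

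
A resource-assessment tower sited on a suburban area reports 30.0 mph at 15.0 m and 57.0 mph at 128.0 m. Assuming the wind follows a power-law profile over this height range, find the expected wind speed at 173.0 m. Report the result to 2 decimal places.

First find α: α = ln(V₂/V₁)/ln(z₂/z₁) = ln(57.0/30.0)/ln(128.0/15.0) = 0.64185/2.14398 = 0.2994
Extrapolate from 128.0 m to 173.0 m: V₃ = 57.0 × (173.0/128.0)^0.2994 = 57.0 × 1.0944 = 62.3798 mph

62.38 mph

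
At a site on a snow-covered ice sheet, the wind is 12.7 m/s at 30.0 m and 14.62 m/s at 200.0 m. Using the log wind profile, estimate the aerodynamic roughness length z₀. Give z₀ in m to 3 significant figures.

Log law: V(z) ∝ ln(z/z₀). With r = V₁/V₂ = 12.7/14.62 = 0.86867,
r · ln(z₂/z₀) = ln(z₁/z₀) ⇒ ln z₀ = (ln z₁ − r·ln z₂)/(1 − r)
ln z₀ = (3.40120 − 0.86867×5.29832) / 0.13133 = -9.1475
z₀ = exp(-9.1475) = 0.0001065 m

z₀ ≈ 0.000106 m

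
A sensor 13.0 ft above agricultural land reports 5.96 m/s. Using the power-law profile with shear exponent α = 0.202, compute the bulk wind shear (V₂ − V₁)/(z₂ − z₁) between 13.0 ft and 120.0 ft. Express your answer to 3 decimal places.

Power law: V₂ = V₁ · (z₂/z₁)^α = 5.96 × (9.2308)^0.202 = 9.3374 m/s
ΔV/Δz = (9.3374 − 5.96)/(120.0 − 13.0) = 3.3774/107.0000 = 0.03156 m/s/ft

0.032 m/s/ft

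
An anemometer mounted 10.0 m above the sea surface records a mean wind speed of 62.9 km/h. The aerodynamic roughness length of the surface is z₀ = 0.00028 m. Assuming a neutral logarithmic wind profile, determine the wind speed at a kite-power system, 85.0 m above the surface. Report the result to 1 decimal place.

75.7 km/h

Log law: V(z) ∝ ln(z/z₀), so V₂/V₁ = ln(z₂/z₀) / ln(z₁/z₀).
ln(85.0/0.00028) = 12.6234, ln(10.0/0.00028) = 10.4833
V₂ = 62.9 × 12.6234/10.4833 = 62.9 × 1.2041 = 75.7404 km/h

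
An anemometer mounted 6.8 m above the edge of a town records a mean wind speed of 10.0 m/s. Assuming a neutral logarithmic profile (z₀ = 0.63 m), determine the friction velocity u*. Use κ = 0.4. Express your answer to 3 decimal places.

Log law: V(z) = (u*/κ) · ln(z/z₀) ⇒ u* = κ · V / ln(z/z₀)
u* = 0.4 × 10.0 / ln(6.8/0.63) = 0.4 × 10.0 / 2.3790
   = 4.0000 / 2.3790 = 1.6814 m/s

u* ≈ 1.681 m/s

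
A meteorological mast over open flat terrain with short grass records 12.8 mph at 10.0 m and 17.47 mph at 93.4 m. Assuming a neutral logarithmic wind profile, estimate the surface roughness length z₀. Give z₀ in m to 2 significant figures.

z₀ ≈ 0.022 m

Log law: V(z) ∝ ln(z/z₀). With r = V₁/V₂ = 12.8/17.47 = 0.73268,
r · ln(z₂/z₀) = ln(z₁/z₀) ⇒ ln z₀ = (ln z₁ − r·ln z₂)/(1 − r)
ln z₀ = (2.30259 − 0.73268×4.53689) / 0.26732 = -3.8214
z₀ = exp(-3.8214) = 0.02190 m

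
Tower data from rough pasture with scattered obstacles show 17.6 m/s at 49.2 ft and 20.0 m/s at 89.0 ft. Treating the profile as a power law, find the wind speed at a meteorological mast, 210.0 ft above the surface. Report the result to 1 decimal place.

First find α: α = ln(V₂/V₁)/ln(z₂/z₁) = ln(20.0/17.6)/ln(89.0/49.2) = 0.12783/0.59274 = 0.2157
Extrapolate from 89.0 ft to 210.0 ft: V₃ = 20.0 × (210.0/89.0)^0.2157 = 20.0 × 1.2034 = 24.0678 m/s

24.1 m/s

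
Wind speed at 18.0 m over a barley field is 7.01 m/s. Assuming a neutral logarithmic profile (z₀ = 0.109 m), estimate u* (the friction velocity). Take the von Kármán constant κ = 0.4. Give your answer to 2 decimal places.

Log law: V(z) = (u*/κ) · ln(z/z₀) ⇒ u* = κ · V / ln(z/z₀)
u* = 0.4 × 7.01 / ln(18.0/0.109) = 0.4 × 7.01 / 5.1068
   = 2.8040 / 5.1068 = 0.5491 m/s

u* ≈ 0.55 m/s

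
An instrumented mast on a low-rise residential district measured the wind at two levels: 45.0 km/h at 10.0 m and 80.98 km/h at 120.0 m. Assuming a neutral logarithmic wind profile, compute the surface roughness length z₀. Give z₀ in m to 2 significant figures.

z₀ ≈ 0.45 m

Log law: V(z) ∝ ln(z/z₀). With r = V₁/V₂ = 45.0/80.98 = 0.55569,
r · ln(z₂/z₀) = ln(z₁/z₀) ⇒ ln z₀ = (ln z₁ − r·ln z₂)/(1 − r)
ln z₀ = (2.30259 − 0.55569×4.78749) / 0.44431 = -0.8053
z₀ = exp(-0.8053) = 0.4470 m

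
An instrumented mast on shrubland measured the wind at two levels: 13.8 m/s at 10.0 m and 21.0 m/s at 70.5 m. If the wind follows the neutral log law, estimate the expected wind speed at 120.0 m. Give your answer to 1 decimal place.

Log law: V ∝ ln(z/z₀). From the pair, with r = V₁/V₂ = 0.65714,
ln z₀ = (ln z₁ − r·ln z₂)/(1 − r) = (2.3026 − 0.65714×4.2556)/0.34286 = -1.4407 → z₀ = 0.2368 m
V₃ = V₁ · ln(z₃/z₀)/ln(z₁/z₀) = 13.8 × 6.2282/3.7433 = 22.9608 m/s

23.0 m/s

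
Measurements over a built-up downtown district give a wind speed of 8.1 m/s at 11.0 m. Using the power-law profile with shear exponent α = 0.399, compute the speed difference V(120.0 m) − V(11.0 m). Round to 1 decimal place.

12.9 m/s

Power law: V₂ = V₁ · (z₂/z₁)^α = 8.1 × (10.9091)^0.399 = 21.0166 m/s
ΔV = 21.0166 − 8.1 = 12.9166 m/s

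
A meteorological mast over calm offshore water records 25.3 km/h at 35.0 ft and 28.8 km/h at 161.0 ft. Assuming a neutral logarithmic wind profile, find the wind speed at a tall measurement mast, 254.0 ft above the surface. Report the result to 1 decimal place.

Log law: V ∝ ln(z/z₀). From the pair, with r = V₁/V₂ = 0.87847,
ln z₀ = (ln z₁ − r·ln z₂)/(1 − r) = (3.5553 − 0.87847×5.0814)/0.12153 = -7.4759 → z₀ = 0.0005666 ft
V₃ = V₁ · ln(z₃/z₀)/ln(z₁/z₀) = 25.3 × 13.0132/11.0312 = 29.8457 km/h

29.8 km/h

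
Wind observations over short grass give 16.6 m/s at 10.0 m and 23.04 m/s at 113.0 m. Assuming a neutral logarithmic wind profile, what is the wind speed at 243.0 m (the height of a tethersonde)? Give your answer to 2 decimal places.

Log law: V ∝ ln(z/z₀). From the pair, with r = V₁/V₂ = 0.72049,
ln z₀ = (ln z₁ − r·ln z₂)/(1 − r) = (2.3026 − 0.72049×4.7274)/0.27951 = -3.9477 → z₀ = 0.01930 m
V₃ = V₁ · ln(z₃/z₀)/ln(z₁/z₀) = 16.6 × 9.4407/6.2503 = 25.0735 m/s

25.07 m/s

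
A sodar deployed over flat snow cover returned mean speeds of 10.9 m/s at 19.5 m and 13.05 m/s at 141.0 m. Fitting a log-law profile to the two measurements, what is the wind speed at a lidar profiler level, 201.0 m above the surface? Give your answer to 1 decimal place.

13.4 m/s

Log law: V ∝ ln(z/z₀). From the pair, with r = V₁/V₂ = 0.83525,
ln z₀ = (ln z₁ − r·ln z₂)/(1 − r) = (2.9704 − 0.83525×4.9488)/0.16475 = -7.0593 → z₀ = 0.0008593 m
V₃ = V₁ · ln(z₃/z₀)/ln(z₁/z₀) = 10.9 × 12.3626/10.0298 = 13.4353 m/s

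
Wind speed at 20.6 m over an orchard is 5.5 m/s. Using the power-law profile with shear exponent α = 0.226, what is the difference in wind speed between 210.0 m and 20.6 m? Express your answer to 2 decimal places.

3.80 m/s

Power law: V₂ = V₁ · (z₂/z₁)^α = 5.5 × (10.1942)^0.226 = 9.2950 m/s
ΔV = 9.2950 − 5.5 = 3.7950 m/s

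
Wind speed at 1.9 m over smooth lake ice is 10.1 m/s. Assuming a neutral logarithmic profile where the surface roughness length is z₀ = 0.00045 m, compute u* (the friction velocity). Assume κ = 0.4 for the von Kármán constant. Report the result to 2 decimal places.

Log law: V(z) = (u*/κ) · ln(z/z₀) ⇒ u* = κ · V / ln(z/z₀)
u* = 0.4 × 10.1 / ln(1.9/0.00045) = 0.4 × 10.1 / 8.3481
   = 4.0400 / 8.3481 = 0.4839 m/s

u* ≈ 0.48 m/s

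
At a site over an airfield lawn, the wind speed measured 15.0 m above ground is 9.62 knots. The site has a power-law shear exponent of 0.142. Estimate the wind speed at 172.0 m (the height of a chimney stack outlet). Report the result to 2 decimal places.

13.60 knots

Power-law profile: V₂ = V₁ · (z₂/z₁)^α
V₂ = 9.62 × (172.0/15.0)^0.142 = 9.62 × (11.4667)^0.142
    = 9.62 × 1.4140 = 13.6024 knots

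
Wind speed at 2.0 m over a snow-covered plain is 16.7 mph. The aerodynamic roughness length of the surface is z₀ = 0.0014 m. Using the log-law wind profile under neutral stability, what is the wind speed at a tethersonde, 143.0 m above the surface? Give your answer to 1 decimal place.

26.5 mph

Log law: V(z) ∝ ln(z/z₀), so V₂/V₁ = ln(z₂/z₀) / ln(z₁/z₀).
ln(143.0/0.0014) = 11.5341, ln(2.0/0.0014) = 7.2644
V₂ = 16.7 × 11.5341/7.2644 = 16.7 × 1.5878 = 26.5155 mph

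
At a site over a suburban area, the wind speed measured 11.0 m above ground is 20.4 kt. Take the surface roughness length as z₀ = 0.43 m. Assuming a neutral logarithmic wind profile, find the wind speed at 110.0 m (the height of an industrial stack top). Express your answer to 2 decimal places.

34.89 kt

Log law: V(z) ∝ ln(z/z₀), so V₂/V₁ = ln(z₂/z₀) / ln(z₁/z₀).
ln(110.0/0.43) = 5.5445, ln(11.0/0.43) = 3.2419
V₂ = 20.4 × 5.5445/3.2419 = 20.4 × 1.7103 = 34.8894 kt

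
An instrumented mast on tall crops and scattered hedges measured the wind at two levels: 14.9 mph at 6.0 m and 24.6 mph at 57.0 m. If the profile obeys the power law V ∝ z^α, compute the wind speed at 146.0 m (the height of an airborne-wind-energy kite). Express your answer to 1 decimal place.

First find α: α = ln(V₂/V₁)/ln(z₂/z₁) = ln(24.6/14.9)/ln(57.0/6.0) = 0.50139/2.25129 = 0.2227
Extrapolate from 57.0 m to 146.0 m: V₃ = 24.6 × (146.0/57.0)^0.2227 = 24.6 × 1.2330 = 30.3324 mph

30.3 mph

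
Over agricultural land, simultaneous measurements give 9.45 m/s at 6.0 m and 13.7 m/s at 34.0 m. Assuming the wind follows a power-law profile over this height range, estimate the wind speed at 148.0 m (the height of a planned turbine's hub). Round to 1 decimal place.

18.8 m/s

First find α: α = ln(V₂/V₁)/ln(z₂/z₁) = ln(13.7/9.45)/ln(34.0/6.0) = 0.37138/1.73460 = 0.2141
Extrapolate from 34.0 m to 148.0 m: V₃ = 13.7 × (148.0/34.0)^0.2141 = 13.7 × 1.3701 = 18.7709 m/s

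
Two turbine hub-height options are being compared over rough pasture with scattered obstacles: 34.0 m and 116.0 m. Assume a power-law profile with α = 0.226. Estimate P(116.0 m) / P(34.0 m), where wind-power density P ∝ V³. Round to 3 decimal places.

Speed ratio: V_B/V_A = (z_B/z_A)^α = (116.0/34.0)^0.226 = (3.4118)^0.226 = 1.31963
Power-density ratio: P_B/P_A = (V_B/V_A)³ = (1.31963)³ = 2.29805

2.298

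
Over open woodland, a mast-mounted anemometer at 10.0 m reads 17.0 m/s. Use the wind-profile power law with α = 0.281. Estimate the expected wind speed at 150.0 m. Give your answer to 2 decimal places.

Power-law profile: V₂ = V₁ · (z₂/z₁)^α
V₂ = 17.0 × (150.0/10.0)^0.281 = 17.0 × (15.0000)^0.281
    = 17.0 × 2.1403 = 36.3857 m/s

36.39 m/s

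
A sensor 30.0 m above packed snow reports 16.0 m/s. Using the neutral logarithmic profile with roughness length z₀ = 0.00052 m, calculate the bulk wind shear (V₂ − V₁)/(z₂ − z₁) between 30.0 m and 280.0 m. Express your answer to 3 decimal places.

0.013 m/s/m

Log law: V₂ = V₁ · ln(z₂/z₀)/ln(z₁/z₀) = 16.0 × 13.1965/10.9629 = 19.2599 m/s
ΔV/Δz = (19.2599 − 16.0)/(280.0 − 30.0) = 3.2599/250.0000 = 0.01304 m/s/m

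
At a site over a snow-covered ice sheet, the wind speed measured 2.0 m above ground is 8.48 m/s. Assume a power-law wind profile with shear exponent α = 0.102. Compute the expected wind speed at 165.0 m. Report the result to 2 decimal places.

13.30 m/s

Power-law profile: V₂ = V₁ · (z₂/z₁)^α
V₂ = 8.48 × (165.0/2.0)^0.102 = 8.48 × (82.5000)^0.102
    = 8.48 × 1.5685 = 13.3007 m/s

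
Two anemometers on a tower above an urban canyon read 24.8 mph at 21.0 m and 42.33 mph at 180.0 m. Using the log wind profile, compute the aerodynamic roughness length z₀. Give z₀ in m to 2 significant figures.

Log law: V(z) ∝ ln(z/z₀). With r = V₁/V₂ = 24.8/42.33 = 0.58587,
r · ln(z₂/z₀) = ln(z₁/z₀) ⇒ ln z₀ = (ln z₁ − r·ln z₂)/(1 − r)
ln z₀ = (3.04452 − 0.58587×5.19296) / 0.41413 = 0.0051
z₀ = exp(0.0051) = 1.005 m

z₀ ≈ 1.0 m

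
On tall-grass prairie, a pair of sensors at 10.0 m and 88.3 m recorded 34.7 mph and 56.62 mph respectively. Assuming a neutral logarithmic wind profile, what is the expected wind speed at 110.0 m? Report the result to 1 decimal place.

58.8 mph

Log law: V ∝ ln(z/z₀). From the pair, with r = V₁/V₂ = 0.61286,
ln z₀ = (ln z₁ − r·ln z₂)/(1 − r) = (2.3026 − 0.61286×4.4807)/0.38714 = -1.1455 → z₀ = 0.3181 m
V₃ = V₁ · ln(z₃/z₀)/ln(z₁/z₀) = 34.7 × 5.8460/3.4481 = 58.8314 mph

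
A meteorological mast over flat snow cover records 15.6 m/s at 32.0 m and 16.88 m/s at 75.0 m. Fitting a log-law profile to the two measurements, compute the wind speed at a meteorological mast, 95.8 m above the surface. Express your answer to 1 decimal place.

Log law: V ∝ ln(z/z₀). From the pair, with r = V₁/V₂ = 0.92417,
ln z₀ = (ln z₁ − r·ln z₂)/(1 − r) = (3.4657 − 0.92417×4.3175)/0.07583 = -6.9150 → z₀ = 0.0009928 m
V₃ = V₁ · ln(z₃/z₀)/ln(z₁/z₀) = 15.6 × 11.4773/10.3807 = 17.2478 m/s

17.2 m/s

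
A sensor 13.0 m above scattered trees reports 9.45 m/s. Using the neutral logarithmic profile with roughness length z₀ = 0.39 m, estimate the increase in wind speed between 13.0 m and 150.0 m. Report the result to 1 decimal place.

Log law: V₂ = V₁ · ln(z₂/z₀)/ln(z₁/z₀) = 9.45 × 5.9522/3.5066 = 16.0410 m/s
ΔV = 16.0410 − 9.45 = 6.5910 m/s

6.6 m/s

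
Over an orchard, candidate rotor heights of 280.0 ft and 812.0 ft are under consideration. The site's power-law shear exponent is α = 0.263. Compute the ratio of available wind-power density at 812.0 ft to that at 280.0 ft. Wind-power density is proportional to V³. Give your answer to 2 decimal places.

2.32

Speed ratio: V_B/V_A = (z_B/z_A)^α = (812.0/280.0)^0.263 = (2.9000)^0.263 = 1.32315
Power-density ratio: P_B/P_A = (V_B/V_A)³ = (1.32315)³ = 2.31650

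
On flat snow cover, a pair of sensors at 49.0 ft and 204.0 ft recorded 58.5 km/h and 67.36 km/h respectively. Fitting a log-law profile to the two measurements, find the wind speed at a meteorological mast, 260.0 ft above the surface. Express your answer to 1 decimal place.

68.9 km/h

Log law: V ∝ ln(z/z₀). From the pair, with r = V₁/V₂ = 0.86847,
ln z₀ = (ln z₁ − r·ln z₂)/(1 − r) = (3.8918 − 0.86847×5.3181)/0.13153 = -5.5256 → z₀ = 0.003983 ft
V₃ = V₁ · ln(z₃/z₀)/ln(z₁/z₀) = 58.5 × 11.0863/9.4174 = 68.8668 km/h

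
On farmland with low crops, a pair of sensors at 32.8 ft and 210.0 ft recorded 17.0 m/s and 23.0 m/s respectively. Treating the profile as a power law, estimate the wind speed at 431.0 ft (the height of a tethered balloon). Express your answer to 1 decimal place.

25.9 m/s

First find α: α = ln(V₂/V₁)/ln(z₂/z₁) = ln(23.0/17.0)/ln(210.0/32.8) = 0.30228/1.85668 = 0.1628
Extrapolate from 210.0 ft to 431.0 ft: V₃ = 23.0 × (431.0/210.0)^0.1628 = 23.0 × 1.1242 = 25.8563 m/s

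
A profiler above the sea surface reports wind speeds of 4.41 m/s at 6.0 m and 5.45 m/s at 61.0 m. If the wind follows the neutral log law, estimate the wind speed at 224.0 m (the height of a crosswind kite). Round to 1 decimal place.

6.0 m/s

Log law: V ∝ ln(z/z₀). From the pair, with r = V₁/V₂ = 0.80917,
ln z₀ = (ln z₁ − r·ln z₂)/(1 − r) = (1.7918 − 0.80917×4.1109)/0.19083 = -8.0422 → z₀ = 0.0003216 m
V₃ = V₁ · ln(z₃/z₀)/ln(z₁/z₀) = 4.41 × 13.4538/9.8339 = 6.0333 m/s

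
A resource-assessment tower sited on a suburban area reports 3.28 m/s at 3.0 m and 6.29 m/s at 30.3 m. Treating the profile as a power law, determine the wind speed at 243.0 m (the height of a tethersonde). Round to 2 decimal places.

First find α: α = ln(V₂/V₁)/ln(z₂/z₁) = ln(6.29/3.28)/ln(30.3/3.0) = 0.65112/2.31254 = 0.2816
Extrapolate from 30.3 m to 243.0 m: V₃ = 6.29 × (243.0/30.3)^0.2816 = 6.29 × 1.7971 = 11.3039 m/s

11.30 m/s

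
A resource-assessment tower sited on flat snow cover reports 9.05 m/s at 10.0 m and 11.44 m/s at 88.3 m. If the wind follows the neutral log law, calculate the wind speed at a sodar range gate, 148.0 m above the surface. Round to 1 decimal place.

Log law: V ∝ ln(z/z₀). From the pair, with r = V₁/V₂ = 0.79108,
ln z₀ = (ln z₁ − r·ln z₂)/(1 − r) = (2.3026 − 0.79108×4.4807)/0.20892 = -5.9452 → z₀ = 0.002618 m
V₃ = V₁ · ln(z₃/z₀)/ln(z₁/z₀) = 9.05 × 10.9425/8.2478 = 12.0067 m/s

12.0 m/s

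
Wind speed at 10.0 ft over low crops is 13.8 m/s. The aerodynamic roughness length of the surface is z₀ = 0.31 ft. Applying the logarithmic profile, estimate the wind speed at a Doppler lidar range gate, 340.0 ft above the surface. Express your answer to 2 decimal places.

Log law: V(z) ∝ ln(z/z₀), so V₂/V₁ = ln(z₂/z₀) / ln(z₁/z₀).
ln(340.0/0.31) = 7.0001, ln(10.0/0.31) = 3.4738
V₂ = 13.8 × 7.0001/3.4738 = 13.8 × 2.0151 = 27.8089 m/s

27.81 m/s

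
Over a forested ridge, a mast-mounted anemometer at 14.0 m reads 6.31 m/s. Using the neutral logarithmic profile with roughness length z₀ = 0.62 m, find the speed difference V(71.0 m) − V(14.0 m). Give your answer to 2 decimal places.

Log law: V₂ = V₁ · ln(z₂/z₀)/ln(z₁/z₀) = 6.31 × 4.7407/3.1171 = 9.5967 m/s
ΔV = 9.5967 − 6.31 = 3.2867 m/s

3.29 m/s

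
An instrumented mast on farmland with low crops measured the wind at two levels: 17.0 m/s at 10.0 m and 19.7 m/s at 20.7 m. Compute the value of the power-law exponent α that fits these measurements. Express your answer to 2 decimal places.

Power law: V₂/V₁ = (z₂/z₁)^α ⇒ α = ln(V₂/V₁) / ln(z₂/z₁)
α = ln(19.7/17.0) / ln(20.7/10.0) = ln(1.1588) / ln(2.0700)
  = 0.14741 / 0.72755 = 0.20261

α ≈ 0.20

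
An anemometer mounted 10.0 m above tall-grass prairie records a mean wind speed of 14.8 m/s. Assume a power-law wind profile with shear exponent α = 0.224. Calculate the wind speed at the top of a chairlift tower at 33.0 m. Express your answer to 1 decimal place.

19.3 m/s

Power-law profile: V₂ = V₁ · (z₂/z₁)^α
V₂ = 14.8 × (33.0/10.0)^0.224 = 14.8 × (3.3000)^0.224
    = 14.8 × 1.3066 = 19.3379 m/s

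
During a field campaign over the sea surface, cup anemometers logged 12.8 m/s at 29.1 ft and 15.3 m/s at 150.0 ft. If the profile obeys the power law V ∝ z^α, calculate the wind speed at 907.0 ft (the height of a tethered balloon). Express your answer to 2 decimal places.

First find α: α = ln(V₂/V₁)/ln(z₂/z₁) = ln(15.3/12.8)/ln(150.0/29.1) = 0.17841/1.63990 = 0.1088
Extrapolate from 150.0 ft to 907.0 ft: V₃ = 15.3 × (907.0/150.0)^0.1088 = 15.3 × 1.2162 = 18.6086 m/s

18.61 m/s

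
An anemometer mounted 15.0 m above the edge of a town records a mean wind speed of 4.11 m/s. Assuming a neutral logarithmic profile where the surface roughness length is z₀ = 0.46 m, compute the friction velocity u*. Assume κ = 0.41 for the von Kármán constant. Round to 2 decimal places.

u* ≈ 0.48 m/s

Log law: V(z) = (u*/κ) · ln(z/z₀) ⇒ u* = κ · V / ln(z/z₀)
u* = 0.41 × 4.11 / ln(15.0/0.46) = 0.41 × 4.11 / 3.4846
   = 1.6851 / 3.4846 = 0.4836 m/s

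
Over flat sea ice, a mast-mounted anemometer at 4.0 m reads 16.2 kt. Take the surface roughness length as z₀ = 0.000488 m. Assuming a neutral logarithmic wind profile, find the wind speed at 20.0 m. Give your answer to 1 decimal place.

19.1 kt

Log law: V(z) ∝ ln(z/z₀), so V₂/V₁ = ln(z₂/z₀) / ln(z₁/z₀).
ln(20.0/0.000488) = 10.6209, ln(4.0/0.000488) = 9.0115
V₂ = 16.2 × 10.6209/9.0115 = 16.2 × 1.1786 = 19.0933 kt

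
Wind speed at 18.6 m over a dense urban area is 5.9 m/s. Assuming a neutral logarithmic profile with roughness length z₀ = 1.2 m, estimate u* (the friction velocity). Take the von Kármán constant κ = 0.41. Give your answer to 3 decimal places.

u* ≈ 0.883 m/s

Log law: V(z) = (u*/κ) · ln(z/z₀) ⇒ u* = κ · V / ln(z/z₀)
u* = 0.41 × 5.9 / ln(18.6/1.2) = 0.41 × 5.9 / 2.7408
   = 2.4190 / 2.7408 = 0.8826 m/s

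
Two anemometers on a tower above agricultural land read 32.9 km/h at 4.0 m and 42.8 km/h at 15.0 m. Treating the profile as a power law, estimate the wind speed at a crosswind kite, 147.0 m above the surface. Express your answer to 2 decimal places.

67.41 km/h

First find α: α = ln(V₂/V₁)/ln(z₂/z₁) = ln(42.8/32.9)/ln(15.0/4.0) = 0.26307/1.32176 = 0.1990
Extrapolate from 15.0 m to 147.0 m: V₃ = 42.8 × (147.0/15.0)^0.1990 = 42.8 × 1.5750 = 67.4101 km/h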